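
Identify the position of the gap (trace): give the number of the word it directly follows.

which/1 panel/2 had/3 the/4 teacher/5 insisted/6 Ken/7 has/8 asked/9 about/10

The displaced element is "which panel" (word 2).
It is linked across 1 clause boundary (Ø).
It functions as the object of the preposition "about" of "asked", so the gap sits immediately after word 10 ("about").
Base order: The teacher had insisted Ken has asked about which panel.

10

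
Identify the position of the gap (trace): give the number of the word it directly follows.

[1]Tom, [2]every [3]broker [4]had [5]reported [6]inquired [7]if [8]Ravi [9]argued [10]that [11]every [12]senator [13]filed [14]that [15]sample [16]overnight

The displaced element is "Tom" (word 1).
It is linked across 1 clause boundary (Ø).
It functions as the subject of "inquired", so the gap sits immediately after word 5 ("reported").
Base order: Every broker had reported Tom inquired if Ravi argued that every senator filed that sample overnight.

5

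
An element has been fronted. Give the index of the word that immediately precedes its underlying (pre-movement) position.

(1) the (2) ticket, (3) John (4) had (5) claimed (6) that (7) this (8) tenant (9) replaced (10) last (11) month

9

The displaced element is "the ticket" (word 2).
It is linked across 1 clause boundary (that).
It functions as the direct object of "replaced", so the gap sits immediately after word 9 ("replaced").
Base order: John had claimed that this tenant replaced the ticket last month.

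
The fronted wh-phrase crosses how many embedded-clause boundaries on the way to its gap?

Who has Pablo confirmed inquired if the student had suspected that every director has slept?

"who" is extracted from the subject of "inquired".
Boundaries crossed, outermost first: [Ø] — 1 in total.

1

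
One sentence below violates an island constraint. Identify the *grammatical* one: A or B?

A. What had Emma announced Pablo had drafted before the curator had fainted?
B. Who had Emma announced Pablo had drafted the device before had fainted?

A

In B, the wh-phrase is extracted from inside an adjunct island (introduced by "before"), which blocks movement.
In A, the extraction path crosses only that-complement boundaries, which are transparent.
So A is grammatical.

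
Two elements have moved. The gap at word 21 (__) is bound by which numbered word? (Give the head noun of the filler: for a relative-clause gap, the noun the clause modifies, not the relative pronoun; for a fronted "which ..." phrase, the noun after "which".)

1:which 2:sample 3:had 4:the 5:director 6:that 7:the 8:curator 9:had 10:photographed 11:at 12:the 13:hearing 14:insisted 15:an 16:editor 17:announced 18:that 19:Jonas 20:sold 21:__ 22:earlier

The marked gap is the direct object of "sold".
Its filler is the fronted wh-phrase "which sample", at word 2.
(The other dependency links word 5 to a gap after word 10.)

2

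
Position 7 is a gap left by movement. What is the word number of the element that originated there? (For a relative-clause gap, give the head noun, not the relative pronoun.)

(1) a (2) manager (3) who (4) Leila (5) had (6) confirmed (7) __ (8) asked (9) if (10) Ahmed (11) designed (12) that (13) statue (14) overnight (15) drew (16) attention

2

The gap at 7 is the subject of "asked", inside a relative clause.
The relative pronoun is "who" (word 3); it is bound by the head noun immediately before it.
Its filler is the head noun "manager", at word 2.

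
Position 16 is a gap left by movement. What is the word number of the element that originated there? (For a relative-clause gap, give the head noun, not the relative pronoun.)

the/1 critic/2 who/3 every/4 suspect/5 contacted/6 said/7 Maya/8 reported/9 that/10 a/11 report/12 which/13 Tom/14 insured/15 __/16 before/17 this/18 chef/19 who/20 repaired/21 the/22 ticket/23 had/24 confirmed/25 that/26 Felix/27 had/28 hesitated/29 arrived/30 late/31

12

The gap at 16 is the object of "insured", inside a relative clause.
The relative pronoun is "which" (word 13); it is bound by the head noun immediately before it.
Its filler is the head noun "report", at word 12.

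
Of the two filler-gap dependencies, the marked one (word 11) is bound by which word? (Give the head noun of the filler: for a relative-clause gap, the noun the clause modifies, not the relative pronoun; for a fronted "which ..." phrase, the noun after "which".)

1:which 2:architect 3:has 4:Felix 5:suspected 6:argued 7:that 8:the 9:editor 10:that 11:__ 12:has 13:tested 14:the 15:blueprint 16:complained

9

The marked gap is inside the relative clause, the subject of "tested".
Its filler is the head noun "editor" (via "that"), at word 9.
(The other dependency links word 2 to a gap after word 5.)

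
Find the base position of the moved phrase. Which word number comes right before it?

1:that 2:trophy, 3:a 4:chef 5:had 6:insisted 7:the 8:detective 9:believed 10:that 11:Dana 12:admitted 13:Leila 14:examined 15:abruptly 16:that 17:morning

14

The displaced element is "that trophy" (word 2).
It is linked across 3 clause boundaries (Ø → that → Ø).
It functions as the direct object of "examined", so the gap sits immediately after word 14 ("examined").
Base order: A chef had insisted the detective believed that Dana admitted Leila examined that trophy abruptly that morning.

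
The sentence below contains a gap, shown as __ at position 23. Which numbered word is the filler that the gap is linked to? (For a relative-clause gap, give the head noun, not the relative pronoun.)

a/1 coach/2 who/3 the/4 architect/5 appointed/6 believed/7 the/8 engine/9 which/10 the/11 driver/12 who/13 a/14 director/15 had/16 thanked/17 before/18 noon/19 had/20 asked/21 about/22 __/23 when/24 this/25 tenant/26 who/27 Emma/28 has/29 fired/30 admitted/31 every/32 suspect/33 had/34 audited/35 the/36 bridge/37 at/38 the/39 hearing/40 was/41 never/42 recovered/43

9

The gap at 23 is the prepositional object of "asked", inside a relative clause.
The relative pronoun is "which" (word 10); it is bound by the head noun immediately before it.
Its filler is the head noun "engine", at word 9.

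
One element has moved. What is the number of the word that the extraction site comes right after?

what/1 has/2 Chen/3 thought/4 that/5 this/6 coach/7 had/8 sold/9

9

The displaced element is "what" (word 1).
It is linked across 1 clause boundary (that).
It functions as the direct object of "sold", so the gap sits immediately after word 9 ("sold").
Base order: Chen has thought that this coach had sold what.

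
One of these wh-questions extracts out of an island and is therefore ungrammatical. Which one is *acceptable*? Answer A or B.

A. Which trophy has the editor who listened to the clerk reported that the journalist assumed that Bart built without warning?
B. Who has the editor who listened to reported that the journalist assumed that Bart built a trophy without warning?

A

In B, the wh-phrase is extracted from inside a complex-NP island (relative clause) (introduced by "who"), which blocks movement.
In A, the extraction path crosses only that-complement boundaries, which are transparent.
So A is grammatical.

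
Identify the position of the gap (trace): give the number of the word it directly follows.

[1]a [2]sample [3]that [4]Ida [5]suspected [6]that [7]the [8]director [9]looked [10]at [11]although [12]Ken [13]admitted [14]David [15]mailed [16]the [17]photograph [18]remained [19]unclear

The displaced element is "a sample" (word 2).
It is linked across 1 clause boundary (that).
It functions as the object of the preposition "at" of "looked", so the gap sits immediately after word 10 ("at").
Base order: Ida suspected that the director looked at a sample although Ken admitted David mailed the photograph.

10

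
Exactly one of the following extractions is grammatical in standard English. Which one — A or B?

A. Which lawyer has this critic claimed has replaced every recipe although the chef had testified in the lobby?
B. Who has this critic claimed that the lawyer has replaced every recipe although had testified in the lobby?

In B, the wh-phrase is extracted from inside an adjunct island (introduced by "although"), which blocks movement.
In A, the extraction path crosses only that-complement boundaries, which are transparent.
So A is grammatical.

A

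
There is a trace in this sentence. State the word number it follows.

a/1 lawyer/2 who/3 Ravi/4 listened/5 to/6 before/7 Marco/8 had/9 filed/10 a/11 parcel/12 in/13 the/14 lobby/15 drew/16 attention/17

6

The displaced element is "a lawyer" (word 2).
It functions as the object of the preposition "to" of "listened", so the gap sits immediately after word 6 ("to").
Base order: Ravi listened to a lawyer before Marco had filed a parcel in the lobby.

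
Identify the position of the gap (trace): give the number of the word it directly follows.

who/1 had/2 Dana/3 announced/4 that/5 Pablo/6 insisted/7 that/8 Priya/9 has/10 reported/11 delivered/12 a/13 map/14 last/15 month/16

11

The displaced element is "who" (word 1).
It is linked across 3 clause boundaries (that → that → Ø).
It functions as the subject of "delivered", so the gap sits immediately after word 11 ("reported").
Base order: Dana had announced that Pablo insisted that Priya has reported that who delivered a map last month.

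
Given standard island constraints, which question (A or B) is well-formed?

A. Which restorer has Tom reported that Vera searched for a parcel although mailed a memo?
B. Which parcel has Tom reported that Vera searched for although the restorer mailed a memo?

B

In A, the wh-phrase is extracted from inside an adjunct island (introduced by "although"), which blocks movement.
In B, the extraction path crosses only that-complement boundaries, which are transparent.
So B is grammatical.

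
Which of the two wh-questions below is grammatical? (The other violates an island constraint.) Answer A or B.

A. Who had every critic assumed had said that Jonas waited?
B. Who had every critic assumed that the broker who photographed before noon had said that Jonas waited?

A

In B, the wh-phrase is extracted from inside a complex-NP island (relative clause) (introduced by "who"), which blocks movement.
In A, the extraction path crosses only that-complement boundaries, which are transparent.
So A is grammatical.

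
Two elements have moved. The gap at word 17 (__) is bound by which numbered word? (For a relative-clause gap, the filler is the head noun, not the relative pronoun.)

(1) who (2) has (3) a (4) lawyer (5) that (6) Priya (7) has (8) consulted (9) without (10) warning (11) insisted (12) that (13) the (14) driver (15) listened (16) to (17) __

The marked gap is the object of the preposition "to" of "listened".
Its filler is the fronted wh-phrase "who", at word 1.
(The other dependency links word 4 to a gap after word 8.)

1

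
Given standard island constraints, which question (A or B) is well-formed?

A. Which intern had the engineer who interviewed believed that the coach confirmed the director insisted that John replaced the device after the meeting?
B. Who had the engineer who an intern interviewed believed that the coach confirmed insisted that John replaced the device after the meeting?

B

In A, the wh-phrase is extracted from inside a complex-NP island (relative clause) (introduced by "who"), which blocks movement.
In B, the extraction path crosses only that-complement boundaries, which are transparent.
So B is grammatical.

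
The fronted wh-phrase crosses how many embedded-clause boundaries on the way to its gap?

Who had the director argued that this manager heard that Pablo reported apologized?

3

"who" is extracted from the subject of "apologized".
Boundaries crossed, outermost first: [that], [that], [Ø] — 3 in total.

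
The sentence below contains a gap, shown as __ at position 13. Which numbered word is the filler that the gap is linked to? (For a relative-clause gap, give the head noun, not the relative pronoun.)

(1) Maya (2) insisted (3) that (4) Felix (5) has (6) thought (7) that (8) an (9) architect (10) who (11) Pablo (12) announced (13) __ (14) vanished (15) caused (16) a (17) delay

9

The gap at 13 is the subject of "vanished", inside a relative clause.
The relative pronoun is "who" (word 10); it is bound by the head noun immediately before it.
Its filler is the head noun "architect", at word 9.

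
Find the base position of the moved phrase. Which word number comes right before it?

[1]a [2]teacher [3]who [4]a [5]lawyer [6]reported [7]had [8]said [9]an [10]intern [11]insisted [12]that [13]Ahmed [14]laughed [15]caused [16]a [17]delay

The displaced element is "a teacher" (word 2).
It is linked across 1 clause boundary (Ø).
It functions as the subject of "said", so the gap sits immediately after word 6 ("reported").
Base order: A lawyer reported a teacher had said an intern insisted that Ahmed laughed.

6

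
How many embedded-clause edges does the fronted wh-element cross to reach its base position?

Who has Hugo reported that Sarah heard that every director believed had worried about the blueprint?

3

"who" is extracted from the subject of "worried".
Boundaries crossed, outermost first: [that], [that], [Ø] — 3 in total.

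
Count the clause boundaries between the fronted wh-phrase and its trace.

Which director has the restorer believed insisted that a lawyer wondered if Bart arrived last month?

1

"which director" is extracted from the subject of "insisted".
Boundaries crossed, outermost first: [Ø] — 1 in total.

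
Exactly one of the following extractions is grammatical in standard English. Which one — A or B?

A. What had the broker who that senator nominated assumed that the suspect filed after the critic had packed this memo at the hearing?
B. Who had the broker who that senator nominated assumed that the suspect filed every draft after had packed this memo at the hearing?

A

In B, the wh-phrase is extracted from inside an adjunct island (introduced by "after"), which blocks movement.
In A, the extraction path crosses only that-complement boundaries, which are transparent.
So A is grammatical.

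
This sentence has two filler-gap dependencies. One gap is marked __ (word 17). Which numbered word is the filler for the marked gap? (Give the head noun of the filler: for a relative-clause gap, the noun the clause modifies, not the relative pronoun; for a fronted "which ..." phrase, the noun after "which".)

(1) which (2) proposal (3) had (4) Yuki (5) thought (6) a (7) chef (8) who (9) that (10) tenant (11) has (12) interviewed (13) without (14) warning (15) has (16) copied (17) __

The marked gap is the direct object of "copied".
Its filler is the fronted wh-phrase "which proposal", at word 2.
(The other dependency links word 7 to a gap after word 12.)

2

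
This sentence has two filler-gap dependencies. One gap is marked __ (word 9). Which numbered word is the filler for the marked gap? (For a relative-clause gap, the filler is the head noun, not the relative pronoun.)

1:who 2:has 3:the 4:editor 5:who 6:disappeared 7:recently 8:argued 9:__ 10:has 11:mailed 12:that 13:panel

1

The marked gap is the subject of "mailed".
Its filler is the fronted wh-phrase "who", at word 1.
(The other dependency links word 4 to a gap after word 5.)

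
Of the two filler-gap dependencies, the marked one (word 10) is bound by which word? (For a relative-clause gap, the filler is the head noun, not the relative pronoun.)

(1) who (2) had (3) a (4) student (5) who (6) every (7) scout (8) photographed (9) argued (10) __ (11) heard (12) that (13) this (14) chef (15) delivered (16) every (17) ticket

The marked gap is the subject of "heard".
Its filler is the fronted wh-phrase "who", at word 1.
(The other dependency links word 4 to a gap after word 8.)

1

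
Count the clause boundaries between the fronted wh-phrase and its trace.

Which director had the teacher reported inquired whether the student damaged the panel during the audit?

1

"which director" is extracted from the subject of "inquired".
Boundaries crossed, outermost first: [Ø] — 1 in total.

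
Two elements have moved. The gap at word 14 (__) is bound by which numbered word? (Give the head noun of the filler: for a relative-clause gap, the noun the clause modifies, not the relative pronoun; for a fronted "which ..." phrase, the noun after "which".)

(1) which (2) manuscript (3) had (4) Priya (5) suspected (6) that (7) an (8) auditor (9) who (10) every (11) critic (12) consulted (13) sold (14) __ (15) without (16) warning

2

The marked gap is the direct object of "sold".
Its filler is the fronted wh-phrase "which manuscript", at word 2.
(The other dependency links word 8 to a gap after word 12.)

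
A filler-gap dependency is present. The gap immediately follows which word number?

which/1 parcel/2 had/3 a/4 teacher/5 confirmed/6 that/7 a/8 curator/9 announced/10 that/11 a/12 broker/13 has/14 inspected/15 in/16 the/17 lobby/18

The displaced element is "which parcel" (word 2).
It is linked across 2 clause boundaries (that → that).
It functions as the direct object of "inspected", so the gap sits immediately after word 15 ("inspected").
Base order: A teacher had confirmed that a curator announced that a broker has inspected which parcel in the lobby.

15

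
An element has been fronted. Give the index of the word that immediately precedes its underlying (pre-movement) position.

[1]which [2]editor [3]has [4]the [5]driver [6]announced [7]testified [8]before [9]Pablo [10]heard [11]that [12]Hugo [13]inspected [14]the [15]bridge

6

The displaced element is "which editor" (word 2).
It is linked across 1 clause boundary (Ø).
It functions as the subject of "testified", so the gap sits immediately after word 6 ("announced").
Base order: The driver has announced that which editor testified before Pablo heard that Hugo inspected the bridge.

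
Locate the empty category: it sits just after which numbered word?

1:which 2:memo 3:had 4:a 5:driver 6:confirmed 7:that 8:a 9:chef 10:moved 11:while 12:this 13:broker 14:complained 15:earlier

The displaced element is "which memo" (word 2).
It is linked across 1 clause boundary (that).
It functions as the direct object of "moved", so the gap sits immediately after word 10 ("moved").
Base order: A driver had confirmed that a chef moved which memo while this broker complained earlier.

10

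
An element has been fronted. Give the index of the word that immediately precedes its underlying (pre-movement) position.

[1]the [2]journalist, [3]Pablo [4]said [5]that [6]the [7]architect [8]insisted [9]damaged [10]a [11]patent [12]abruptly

The displaced element is "the journalist" (word 2).
It is linked across 2 clause boundaries (that → Ø).
It functions as the subject of "damaged", so the gap sits immediately after word 8 ("insisted").
Base order: Pablo said that the architect insisted that the journalist damaged a patent abruptly.

8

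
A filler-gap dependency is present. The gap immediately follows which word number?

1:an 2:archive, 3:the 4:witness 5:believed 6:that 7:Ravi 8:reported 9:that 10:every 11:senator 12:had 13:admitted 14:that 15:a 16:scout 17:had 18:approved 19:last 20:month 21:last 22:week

The displaced element is "an archive" (word 2).
It is linked across 3 clause boundaries (that → that → that).
It functions as the direct object of "approved", so the gap sits immediately after word 18 ("approved").
Base order: The witness believed that Ravi reported that every senator had admitted that a scout had approved an archive last month last week.

18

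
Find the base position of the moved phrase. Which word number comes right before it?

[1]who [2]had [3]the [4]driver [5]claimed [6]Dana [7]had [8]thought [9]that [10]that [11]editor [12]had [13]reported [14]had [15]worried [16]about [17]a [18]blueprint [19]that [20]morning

The displaced element is "who" (word 1).
It is linked across 3 clause boundaries (Ø → that → Ø).
It functions as the subject of "worried", so the gap sits immediately after word 13 ("reported").
Base order: The driver had claimed Dana had thought that that editor had reported who had worried about a blueprint that morning.

13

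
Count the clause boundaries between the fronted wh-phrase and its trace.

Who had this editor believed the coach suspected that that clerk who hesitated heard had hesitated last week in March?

3

"who" is extracted from the subject of "hesitated".
Boundaries crossed, outermost first: [Ø], [that], [Ø] — 3 in total.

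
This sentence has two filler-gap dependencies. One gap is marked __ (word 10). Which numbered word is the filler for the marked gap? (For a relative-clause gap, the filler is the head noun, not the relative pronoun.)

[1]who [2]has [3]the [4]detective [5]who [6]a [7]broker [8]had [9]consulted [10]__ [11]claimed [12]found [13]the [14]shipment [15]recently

4

The marked gap is inside the relative clause, the direct object of "consulted".
Its filler is the head noun "detective" (via "who"), at word 4.
(The other dependency links word 1 to a gap after word 11.)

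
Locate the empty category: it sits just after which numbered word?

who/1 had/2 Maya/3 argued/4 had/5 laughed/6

4

The displaced element is "who" (word 1).
It is linked across 1 clause boundary (Ø).
It functions as the subject of "laughed", so the gap sits immediately after word 4 ("argued").
Base order: Maya had argued who had laughed.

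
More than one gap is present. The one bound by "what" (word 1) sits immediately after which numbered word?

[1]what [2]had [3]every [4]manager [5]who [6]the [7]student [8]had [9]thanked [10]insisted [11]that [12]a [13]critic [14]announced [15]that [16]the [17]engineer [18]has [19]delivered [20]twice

19

The displaced element is "what" (word 1).
It is linked across 2 clause boundaries (that → that).
It functions as the direct object of "delivered", so the gap sits immediately after word 19 ("delivered").
Base order: Every manager who the student had thanked had insisted that a critic announced that the engineer has delivered what twice.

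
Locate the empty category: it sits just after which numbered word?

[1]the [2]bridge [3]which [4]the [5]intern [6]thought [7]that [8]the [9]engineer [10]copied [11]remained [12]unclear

The displaced element is "the bridge" (word 2).
It is linked across 1 clause boundary (that).
It functions as the direct object of "copied", so the gap sits immediately after word 10 ("copied").
Base order: The intern thought that the engineer copied the bridge.

10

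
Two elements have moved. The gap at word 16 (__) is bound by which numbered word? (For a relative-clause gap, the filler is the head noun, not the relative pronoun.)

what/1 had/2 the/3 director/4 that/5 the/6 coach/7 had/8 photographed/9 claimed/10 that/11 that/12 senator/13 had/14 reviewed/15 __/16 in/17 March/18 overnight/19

The marked gap is the direct object of "reviewed".
Its filler is the fronted wh-phrase "what", at word 1.
(The other dependency links word 4 to a gap after word 9.)

1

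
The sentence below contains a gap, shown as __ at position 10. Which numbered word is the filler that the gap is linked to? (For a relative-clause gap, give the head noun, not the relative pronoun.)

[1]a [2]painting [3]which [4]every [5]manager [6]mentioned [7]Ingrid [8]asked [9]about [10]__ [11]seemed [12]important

The gap at 10 is the prepositional object of "asked", inside a relative clause.
The relative pronoun is "which" (word 3); it is bound by the head noun immediately before it.
Its filler is the head noun "painting", at word 2.

2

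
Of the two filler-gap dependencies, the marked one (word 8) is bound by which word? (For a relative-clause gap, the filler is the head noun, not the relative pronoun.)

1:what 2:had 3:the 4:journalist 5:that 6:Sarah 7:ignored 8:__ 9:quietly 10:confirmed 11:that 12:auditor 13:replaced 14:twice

The marked gap is inside the relative clause, the direct object of "ignored".
Its filler is the head noun "journalist" (via "that"), at word 4.
(The other dependency links word 1 to a gap after word 13.)

4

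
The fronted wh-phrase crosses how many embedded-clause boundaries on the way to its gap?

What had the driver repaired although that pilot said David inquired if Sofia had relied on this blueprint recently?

"what" originates inside the matrix clause — no clause boundary is crossed.

0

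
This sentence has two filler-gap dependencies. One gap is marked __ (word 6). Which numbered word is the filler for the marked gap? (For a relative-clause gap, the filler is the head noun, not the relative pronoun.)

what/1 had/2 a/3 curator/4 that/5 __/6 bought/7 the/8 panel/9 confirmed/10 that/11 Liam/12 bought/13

4

The marked gap is inside the relative clause, the subject of "bought".
Its filler is the head noun "curator" (via "that"), at word 4.
(The other dependency links word 1 to a gap after word 13.)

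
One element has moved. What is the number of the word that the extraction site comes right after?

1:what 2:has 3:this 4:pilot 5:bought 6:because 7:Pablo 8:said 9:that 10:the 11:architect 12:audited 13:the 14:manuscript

5

The displaced element is "what" (word 1).
It functions as the direct object of "bought", so the gap sits immediately after word 5 ("bought").
Base order: This pilot has bought what because Pablo said that the architect audited the manuscript.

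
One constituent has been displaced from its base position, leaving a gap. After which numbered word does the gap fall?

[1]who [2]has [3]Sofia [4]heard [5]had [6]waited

The displaced element is "who" (word 1).
It is linked across 1 clause boundary (Ø).
It functions as the subject of "waited", so the gap sits immediately after word 4 ("heard").
Base order: Sofia has heard that who had waited.

4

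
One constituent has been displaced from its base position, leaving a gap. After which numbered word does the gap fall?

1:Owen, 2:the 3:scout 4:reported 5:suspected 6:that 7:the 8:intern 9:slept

4

The displaced element is "Owen" (word 1).
It is linked across 1 clause boundary (Ø).
It functions as the subject of "suspected", so the gap sits immediately after word 4 ("reported").
Base order: The scout reported that Owen suspected that the intern slept.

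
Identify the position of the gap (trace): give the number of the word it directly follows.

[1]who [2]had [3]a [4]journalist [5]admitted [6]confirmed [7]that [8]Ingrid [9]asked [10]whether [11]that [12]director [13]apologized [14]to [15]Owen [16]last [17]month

5

The displaced element is "who" (word 1).
It is linked across 1 clause boundary (Ø).
It functions as the subject of "confirmed", so the gap sits immediately after word 5 ("admitted").
Base order: A journalist had admitted who confirmed that Ingrid asked whether that director apologized to Owen last month.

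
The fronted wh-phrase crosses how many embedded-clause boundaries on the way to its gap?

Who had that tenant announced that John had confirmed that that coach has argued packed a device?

3

"who" is extracted from the subject of "packed".
Boundaries crossed, outermost first: [that], [that], [Ø] — 3 in total.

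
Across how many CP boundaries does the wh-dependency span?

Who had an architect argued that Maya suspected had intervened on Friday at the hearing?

"who" is extracted from the subject of "intervened".
Boundaries crossed, outermost first: [that], [Ø] — 2 in total.

2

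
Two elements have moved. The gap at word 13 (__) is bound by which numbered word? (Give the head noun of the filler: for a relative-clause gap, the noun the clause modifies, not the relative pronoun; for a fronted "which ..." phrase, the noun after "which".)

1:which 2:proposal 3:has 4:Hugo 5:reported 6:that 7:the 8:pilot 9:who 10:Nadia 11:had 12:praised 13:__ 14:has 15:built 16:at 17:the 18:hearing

8

The marked gap is inside the relative clause, the direct object of "praised".
Its filler is the head noun "pilot" (via "who"), at word 8.
(The other dependency links word 2 to a gap after word 15.)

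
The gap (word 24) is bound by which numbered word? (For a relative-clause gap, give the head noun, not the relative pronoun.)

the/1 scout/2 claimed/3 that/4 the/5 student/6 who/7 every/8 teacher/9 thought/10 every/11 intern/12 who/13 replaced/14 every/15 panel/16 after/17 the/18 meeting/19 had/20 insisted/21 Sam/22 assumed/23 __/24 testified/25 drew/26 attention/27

6

The gap at 24 is the subject of "testified", inside a relative clause.
The relative pronoun is "who" (word 7); it is bound by the head noun immediately before it.
Its filler is the head noun "student", at word 6.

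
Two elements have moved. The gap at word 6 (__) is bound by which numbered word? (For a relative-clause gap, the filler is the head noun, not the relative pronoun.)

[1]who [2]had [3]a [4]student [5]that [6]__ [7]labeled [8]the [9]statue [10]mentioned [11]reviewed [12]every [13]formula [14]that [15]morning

The marked gap is inside the relative clause, the subject of "labeled".
Its filler is the head noun "student" (via "that"), at word 4.
(The other dependency links word 1 to a gap after word 10.)

4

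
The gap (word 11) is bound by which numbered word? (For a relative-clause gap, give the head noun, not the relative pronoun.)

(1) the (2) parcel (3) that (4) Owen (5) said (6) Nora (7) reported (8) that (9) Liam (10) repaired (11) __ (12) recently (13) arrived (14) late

The gap at 11 is the object of "repaired", inside a relative clause.
The relative pronoun is "that" (word 3); it is bound by the head noun immediately before it.
Its filler is the head noun "parcel", at word 2.

2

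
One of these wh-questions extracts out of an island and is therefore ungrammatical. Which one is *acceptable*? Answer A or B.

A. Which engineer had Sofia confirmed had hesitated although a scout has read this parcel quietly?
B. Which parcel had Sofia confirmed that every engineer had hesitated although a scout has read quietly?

A

In B, the wh-phrase is extracted from inside an adjunct island (introduced by "although"), which blocks movement.
In A, the extraction path crosses only that-complement boundaries, which are transparent.
So A is grammatical.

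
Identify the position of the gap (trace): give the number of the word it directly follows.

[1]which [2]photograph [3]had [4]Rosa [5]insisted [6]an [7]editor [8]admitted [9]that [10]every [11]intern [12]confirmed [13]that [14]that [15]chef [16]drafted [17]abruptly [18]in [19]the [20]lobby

The displaced element is "which photograph" (word 2).
It is linked across 3 clause boundaries (Ø → that → that).
It functions as the direct object of "drafted", so the gap sits immediately after word 16 ("drafted").
Base order: Rosa had insisted an editor admitted that every intern confirmed that that chef drafted which photograph abruptly in the lobby.

16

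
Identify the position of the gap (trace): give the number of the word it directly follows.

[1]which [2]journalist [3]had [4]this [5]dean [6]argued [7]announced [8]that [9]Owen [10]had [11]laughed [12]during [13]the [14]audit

6

The displaced element is "which journalist" (word 2).
It is linked across 1 clause boundary (Ø).
It functions as the subject of "announced", so the gap sits immediately after word 6 ("argued").
Base order: This dean had argued that which journalist announced that Owen had laughed during the audit.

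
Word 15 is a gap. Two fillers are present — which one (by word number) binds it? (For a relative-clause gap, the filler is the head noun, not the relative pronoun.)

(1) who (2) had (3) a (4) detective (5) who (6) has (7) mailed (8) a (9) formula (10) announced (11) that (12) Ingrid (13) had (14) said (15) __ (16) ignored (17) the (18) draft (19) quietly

The marked gap is the subject of "ignored".
Its filler is the fronted wh-phrase "who", at word 1.
(The other dependency links word 4 to a gap after word 5.)

1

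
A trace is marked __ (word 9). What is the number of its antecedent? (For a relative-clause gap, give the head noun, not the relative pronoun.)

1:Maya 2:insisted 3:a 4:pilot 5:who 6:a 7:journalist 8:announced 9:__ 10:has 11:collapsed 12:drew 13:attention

4

The gap at 9 is the subject of "collapsed", inside a relative clause.
The relative pronoun is "who" (word 5); it is bound by the head noun immediately before it.
Its filler is the head noun "pilot", at word 4.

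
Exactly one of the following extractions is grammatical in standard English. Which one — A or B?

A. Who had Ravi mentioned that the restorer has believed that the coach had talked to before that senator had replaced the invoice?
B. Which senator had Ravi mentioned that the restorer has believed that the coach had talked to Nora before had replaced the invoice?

A

In B, the wh-phrase is extracted from inside an adjunct island (introduced by "before"), which blocks movement.
In A, the extraction path crosses only that-complement boundaries, which are transparent.
So A is grammatical.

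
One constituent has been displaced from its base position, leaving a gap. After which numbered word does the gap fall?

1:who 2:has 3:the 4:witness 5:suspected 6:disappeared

5

The displaced element is "who" (word 1).
It is linked across 1 clause boundary (Ø).
It functions as the subject of "disappeared", so the gap sits immediately after word 5 ("suspected").
Base order: The witness has suspected who disappeared.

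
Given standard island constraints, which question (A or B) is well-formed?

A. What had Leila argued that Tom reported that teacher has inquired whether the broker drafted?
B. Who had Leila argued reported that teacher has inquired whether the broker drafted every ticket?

B

In A, the wh-phrase is extracted from inside a wh-island (introduced by "whether"), which blocks movement.
In B, the extraction path crosses only that-complement boundaries, which are transparent.
So B is grammatical.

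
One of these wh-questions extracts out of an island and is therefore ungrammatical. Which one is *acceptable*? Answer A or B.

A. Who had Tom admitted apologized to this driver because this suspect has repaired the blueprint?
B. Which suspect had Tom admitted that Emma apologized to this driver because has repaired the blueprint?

A

In B, the wh-phrase is extracted from inside an adjunct island (introduced by "because"), which blocks movement.
In A, the extraction path crosses only that-complement boundaries, which are transparent.
So A is grammatical.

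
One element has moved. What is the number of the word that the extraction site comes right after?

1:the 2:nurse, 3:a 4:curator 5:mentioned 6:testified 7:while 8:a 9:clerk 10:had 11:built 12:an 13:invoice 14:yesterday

The displaced element is "the nurse" (word 2).
It is linked across 1 clause boundary (Ø).
It functions as the subject of "testified", so the gap sits immediately after word 5 ("mentioned").
Base order: A curator mentioned that the nurse testified while a clerk had built an invoice yesterday.

5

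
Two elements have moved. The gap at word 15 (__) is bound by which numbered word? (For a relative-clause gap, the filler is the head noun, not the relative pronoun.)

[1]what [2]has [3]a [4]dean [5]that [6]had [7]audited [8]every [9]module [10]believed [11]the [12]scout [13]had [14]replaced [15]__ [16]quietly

1

The marked gap is the direct object of "replaced".
Its filler is the fronted wh-phrase "what", at word 1.
(The other dependency links word 4 to a gap after word 5.)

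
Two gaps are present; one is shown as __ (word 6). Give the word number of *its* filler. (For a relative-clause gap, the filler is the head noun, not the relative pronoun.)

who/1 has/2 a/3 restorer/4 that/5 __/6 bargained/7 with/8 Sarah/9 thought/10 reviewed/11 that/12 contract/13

4

The marked gap is inside the relative clause, the subject of "bargained".
Its filler is the head noun "restorer" (via "that"), at word 4.
(The other dependency links word 1 to a gap after word 10.)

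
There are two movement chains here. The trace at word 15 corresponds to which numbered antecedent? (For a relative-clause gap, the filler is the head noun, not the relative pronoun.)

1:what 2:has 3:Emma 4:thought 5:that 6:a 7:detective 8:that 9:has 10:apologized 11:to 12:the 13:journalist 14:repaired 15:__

The marked gap is the direct object of "repaired".
Its filler is the fronted wh-phrase "what", at word 1.
(The other dependency links word 7 to a gap after word 8.)

1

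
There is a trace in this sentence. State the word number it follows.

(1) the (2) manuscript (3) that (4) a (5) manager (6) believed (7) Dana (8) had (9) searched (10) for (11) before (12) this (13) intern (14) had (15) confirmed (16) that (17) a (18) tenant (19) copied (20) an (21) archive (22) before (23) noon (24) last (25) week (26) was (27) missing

10

The displaced element is "the manuscript" (word 2).
It is linked across 1 clause boundary (Ø).
It functions as the object of the preposition "for" of "searched", so the gap sits immediately after word 10 ("for").
Base order: A manager believed Dana had searched for the manuscript before this intern had confirmed that a tenant copied an archive before noon last week.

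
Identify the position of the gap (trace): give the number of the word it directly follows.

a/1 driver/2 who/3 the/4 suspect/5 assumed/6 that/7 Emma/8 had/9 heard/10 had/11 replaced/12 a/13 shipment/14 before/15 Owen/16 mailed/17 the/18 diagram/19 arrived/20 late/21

10

The displaced element is "a driver" (word 2).
It is linked across 2 clause boundaries (that → Ø).
It functions as the subject of "replaced", so the gap sits immediately after word 10 ("heard").
Base order: The suspect assumed that Emma had heard that a driver had replaced a shipment before Owen mailed the diagram.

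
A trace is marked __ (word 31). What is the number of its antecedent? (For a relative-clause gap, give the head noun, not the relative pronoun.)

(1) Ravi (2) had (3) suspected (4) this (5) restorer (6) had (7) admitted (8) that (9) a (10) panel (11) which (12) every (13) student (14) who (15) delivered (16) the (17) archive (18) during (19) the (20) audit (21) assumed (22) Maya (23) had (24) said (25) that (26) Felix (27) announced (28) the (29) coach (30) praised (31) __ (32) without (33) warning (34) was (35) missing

10

The gap at 31 is the object of "praised", inside a relative clause.
The relative pronoun is "which" (word 11); it is bound by the head noun immediately before it.
Its filler is the head noun "panel", at word 10.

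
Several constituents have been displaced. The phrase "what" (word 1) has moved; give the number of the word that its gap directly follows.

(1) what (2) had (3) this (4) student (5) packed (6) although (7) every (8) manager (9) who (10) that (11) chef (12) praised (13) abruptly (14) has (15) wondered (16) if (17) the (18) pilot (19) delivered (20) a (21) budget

The displaced element is "what" (word 1).
It functions as the direct object of "packed", so the gap sits immediately after word 5 ("packed").
Base order: This student had packed what although every manager who that chef praised abruptly has wondered if the pilot delivered a budget.

5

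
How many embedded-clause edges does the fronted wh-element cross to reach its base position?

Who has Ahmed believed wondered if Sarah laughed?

"who" is extracted from the subject of "wondered".
Boundaries crossed, outermost first: [Ø] — 1 in total.

1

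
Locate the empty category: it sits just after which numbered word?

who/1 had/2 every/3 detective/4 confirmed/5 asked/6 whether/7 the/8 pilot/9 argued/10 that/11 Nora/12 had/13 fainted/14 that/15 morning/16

The displaced element is "who" (word 1).
It is linked across 1 clause boundary (Ø).
It functions as the subject of "asked", so the gap sits immediately after word 5 ("confirmed").
Base order: Every detective had confirmed that who asked whether the pilot argued that Nora had fainted that morning.

5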